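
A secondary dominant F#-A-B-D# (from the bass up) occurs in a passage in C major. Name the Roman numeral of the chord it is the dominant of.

The chord is a dominant seventh chord on B.
A dominant resolves down a perfect fifth: B → E. In C major, E is scale degree 3, i.e. iii.

iii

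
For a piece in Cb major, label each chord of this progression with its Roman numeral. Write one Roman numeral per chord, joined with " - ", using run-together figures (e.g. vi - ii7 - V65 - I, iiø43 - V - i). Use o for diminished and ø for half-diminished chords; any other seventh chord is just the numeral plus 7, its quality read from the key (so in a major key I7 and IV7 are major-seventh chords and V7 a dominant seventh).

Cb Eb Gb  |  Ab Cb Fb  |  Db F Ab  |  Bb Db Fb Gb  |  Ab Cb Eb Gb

I - IV6 - V/V - V65 - vi7

Cb-Eb-Gb has root Cb, degree 1 in Cb major, so I.
Ab-Cb-Fb: root Fb is the subdominant; major triad there is IV6.
Db-F-Ab is the secondary dominant of V (major triad on Db): V/V.
Bb-Db-Fb-Gb: dominant seventh chord on Gb = scale degree 5 → V65.
Ab-Cb-Eb-Gb has root Ab, degree 6 in Cb major, so vi7.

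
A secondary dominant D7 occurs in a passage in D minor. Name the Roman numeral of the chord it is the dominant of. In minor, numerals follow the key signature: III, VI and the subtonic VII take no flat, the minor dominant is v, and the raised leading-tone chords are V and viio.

iv

The chord is a dominant seventh chord on D.
A dominant resolves down a perfect fifth: D → G. In D minor, G is scale degree 4, i.e. iv.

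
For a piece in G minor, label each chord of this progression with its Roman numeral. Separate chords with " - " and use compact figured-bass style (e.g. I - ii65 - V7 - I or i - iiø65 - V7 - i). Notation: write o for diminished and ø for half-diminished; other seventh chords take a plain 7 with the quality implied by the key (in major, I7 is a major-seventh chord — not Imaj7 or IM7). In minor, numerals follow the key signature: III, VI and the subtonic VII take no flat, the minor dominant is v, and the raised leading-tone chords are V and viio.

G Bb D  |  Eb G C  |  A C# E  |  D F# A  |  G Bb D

G-Bb-D has root G, degree 1 in G minor, so i.
Eb-G-C: root C is the subdominant; minor triad there is iv6.
A-C#-E: chromatic; A is V of V, so V/V.
D-F#-A: root D is the dominant; major triad there is V.
G-Bb-D has root G, degree 1 in G minor, so i.

i - iv6 - V/V - V - i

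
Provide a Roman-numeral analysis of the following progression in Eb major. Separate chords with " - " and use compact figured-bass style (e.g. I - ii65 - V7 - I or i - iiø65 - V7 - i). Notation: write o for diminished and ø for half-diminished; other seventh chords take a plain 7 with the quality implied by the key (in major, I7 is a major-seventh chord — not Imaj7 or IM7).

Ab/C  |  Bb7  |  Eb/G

IV6 - V7 - I6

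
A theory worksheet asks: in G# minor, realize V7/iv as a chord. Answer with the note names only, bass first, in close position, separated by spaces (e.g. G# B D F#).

G# B# D# F#

V7/iv is a secondary dominant — the dominant seventh of iv. iv in G# minor is C#, so the applied chord's root is G#, a perfect fifth above.
Building a dominant seventh chord on G# gives G#-B#-D#-F#.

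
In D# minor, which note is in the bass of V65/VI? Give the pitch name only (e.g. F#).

A#

The applied chord V65/VI is rooted on F#: F#-A#-C#-E.
The figure 65 means first inversion — the third is in the bass.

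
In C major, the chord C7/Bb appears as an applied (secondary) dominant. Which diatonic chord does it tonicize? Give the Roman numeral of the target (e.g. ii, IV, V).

The chord is a dominant seventh chord on C.
A dominant resolves down a perfect fifth: C → F. In C major, F is scale degree 4, i.e. IV.

IV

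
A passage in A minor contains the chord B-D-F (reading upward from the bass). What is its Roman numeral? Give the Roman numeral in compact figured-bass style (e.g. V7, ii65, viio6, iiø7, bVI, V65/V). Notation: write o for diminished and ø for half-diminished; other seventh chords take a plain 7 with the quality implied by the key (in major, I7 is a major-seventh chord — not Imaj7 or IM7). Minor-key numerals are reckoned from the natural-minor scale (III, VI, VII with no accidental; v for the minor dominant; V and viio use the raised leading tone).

iio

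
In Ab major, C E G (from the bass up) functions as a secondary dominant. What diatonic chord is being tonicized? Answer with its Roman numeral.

vi

The chord is a major triad on C.
A dominant resolves down a perfect fifth: C → F. In Ab major, F is scale degree 6, i.e. vi.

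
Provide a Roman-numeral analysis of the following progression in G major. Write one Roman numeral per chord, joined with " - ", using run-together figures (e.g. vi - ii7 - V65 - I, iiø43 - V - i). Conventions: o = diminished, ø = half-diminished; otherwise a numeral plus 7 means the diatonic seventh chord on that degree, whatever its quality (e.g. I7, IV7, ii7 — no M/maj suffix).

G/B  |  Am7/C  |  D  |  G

I6 - ii65 - V - I

G/B: major triad on G = scale degree 1 → I6.
Am7/C: root A is the supertonic; minor seventh chord there is ii65.
D has root D, degree 5 in G major, so V.
G: root G is the tonic; major triad there is I.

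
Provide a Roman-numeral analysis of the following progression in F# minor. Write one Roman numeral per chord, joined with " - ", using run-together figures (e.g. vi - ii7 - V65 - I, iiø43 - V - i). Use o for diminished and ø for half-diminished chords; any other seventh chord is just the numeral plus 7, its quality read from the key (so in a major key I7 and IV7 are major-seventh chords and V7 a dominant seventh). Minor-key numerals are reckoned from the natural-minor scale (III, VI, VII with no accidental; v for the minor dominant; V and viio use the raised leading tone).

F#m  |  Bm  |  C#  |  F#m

F#m: minor triad on F# = scale degree 1 → i.
Bm has root B, degree 4 in F# minor, so iv.
C#: major triad on C# = scale degree 5 → V.
F#m: minor triad on F# = scale degree 1 → i.

i - iv - V - i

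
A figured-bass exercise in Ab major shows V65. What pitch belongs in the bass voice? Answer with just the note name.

V in Ab major has root Eb; the chord is Eb-G-Bb-Db.
The figure 65 means first inversion — the third is in the bass.

G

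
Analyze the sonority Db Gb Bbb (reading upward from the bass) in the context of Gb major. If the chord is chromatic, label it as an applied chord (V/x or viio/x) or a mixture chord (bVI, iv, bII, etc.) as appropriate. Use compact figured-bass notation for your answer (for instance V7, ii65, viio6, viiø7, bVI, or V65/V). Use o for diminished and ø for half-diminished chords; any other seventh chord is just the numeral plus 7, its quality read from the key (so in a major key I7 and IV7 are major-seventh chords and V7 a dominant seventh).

i64

The pitches Gb-Bbb-Db form a minor triad rooted on Gb.
Gb is the first degree of Gb major. This is the minor tonic, borrowed from the parallel minor.
With Db in the bass the chord is in second inversion, so the figured bass is 64.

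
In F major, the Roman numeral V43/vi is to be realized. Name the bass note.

E

The applied chord V43/vi is rooted on A: A-C#-E-G.
The figure 43 means second inversion — the fifth is in the bass.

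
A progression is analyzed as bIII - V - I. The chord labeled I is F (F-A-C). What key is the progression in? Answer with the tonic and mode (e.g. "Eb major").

F major

The chord F is a major triad rooted on F; its label is I.
If F is scale degree 1 and the mode makes that degree carry a major triad, the tonic is F and the mode is major.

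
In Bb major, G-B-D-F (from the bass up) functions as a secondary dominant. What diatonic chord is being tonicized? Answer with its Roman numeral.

The chord is a dominant seventh chord on G.
A dominant resolves down a perfect fifth: G → C. In Bb major, C is scale degree 2, i.e. ii.

ii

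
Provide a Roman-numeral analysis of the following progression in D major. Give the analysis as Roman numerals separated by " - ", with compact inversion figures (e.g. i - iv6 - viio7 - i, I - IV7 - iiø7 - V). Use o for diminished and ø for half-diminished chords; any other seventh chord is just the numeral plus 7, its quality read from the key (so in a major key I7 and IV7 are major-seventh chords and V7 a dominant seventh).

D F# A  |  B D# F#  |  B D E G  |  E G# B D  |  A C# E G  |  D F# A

I - V/ii - ii43 - V7/V - V7 - I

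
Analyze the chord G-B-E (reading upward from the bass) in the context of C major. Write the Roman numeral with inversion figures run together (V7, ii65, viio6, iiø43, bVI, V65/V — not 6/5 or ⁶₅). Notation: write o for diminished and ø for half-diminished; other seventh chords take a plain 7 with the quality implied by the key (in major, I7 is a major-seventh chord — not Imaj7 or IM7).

iii6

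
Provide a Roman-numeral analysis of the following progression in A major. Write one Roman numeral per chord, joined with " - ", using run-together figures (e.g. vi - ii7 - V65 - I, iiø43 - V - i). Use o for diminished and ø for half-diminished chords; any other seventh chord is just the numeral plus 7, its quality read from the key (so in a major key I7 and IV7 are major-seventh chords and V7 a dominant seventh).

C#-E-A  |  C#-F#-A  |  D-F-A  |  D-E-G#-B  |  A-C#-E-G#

C#-E-A has root A, degree 1 in A major, so I6.
C#-F#-A has root F#, degree 6 in A major, so vi64.
D-F-A: D with this quality isn't in the key; it's iv, borrowed from the parallel minor.
D-E-G#-B: dominant seventh chord on E = scale degree 5 → V42.
A-C#-E-G#: major seventh chord on A = scale degree 1 → I7.

I6 - vi64 - iv - V42 - I7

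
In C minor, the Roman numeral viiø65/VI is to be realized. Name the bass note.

Bb

The applied chord viiø65/VI is rooted on G: G-Bb-Db-F.
The figure 65 means first inversion — the third is in the bass.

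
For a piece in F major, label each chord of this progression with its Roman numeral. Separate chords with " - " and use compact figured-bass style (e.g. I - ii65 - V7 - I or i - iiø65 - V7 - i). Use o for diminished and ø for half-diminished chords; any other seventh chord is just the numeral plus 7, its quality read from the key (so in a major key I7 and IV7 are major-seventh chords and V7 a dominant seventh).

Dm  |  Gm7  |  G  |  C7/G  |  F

vi - ii7 - V/V - V43 - I

Dm has root D, degree 6 in F major, so vi.
Gm7: minor seventh chord on G = scale degree 2 → ii7.
G: chromatic; G is V of V, so V/V.
C7/G has root C, degree 5 in F major, so V43.
F: major triad on F = scale degree 1 → I.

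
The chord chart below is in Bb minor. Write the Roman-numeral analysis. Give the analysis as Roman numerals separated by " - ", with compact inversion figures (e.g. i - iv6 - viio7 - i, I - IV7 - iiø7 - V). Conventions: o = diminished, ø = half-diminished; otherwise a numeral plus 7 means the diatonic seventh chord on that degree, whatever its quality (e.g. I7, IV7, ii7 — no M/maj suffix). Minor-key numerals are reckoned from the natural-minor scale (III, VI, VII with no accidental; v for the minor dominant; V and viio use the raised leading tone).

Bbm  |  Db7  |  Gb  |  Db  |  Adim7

Bbm: minor triad on Bb = scale degree 1 → i.
Db7 is the secondary dominant of VI (dominant seventh chord on Db): V7/VI.
Gb has root Gb, degree 6 in Bb minor, so VI.
Db has root Db, degree 3 in Bb minor, so III.
Adim7: root A is the leading tone; fully diminished seventh chord there is viio7.

i - V7/VI - VI - III - viio7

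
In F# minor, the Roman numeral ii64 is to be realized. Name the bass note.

D#

ii in F# minor has root G#; the chord is G#-B-D#.
The figure 64 means second inversion — the fifth is in the bass.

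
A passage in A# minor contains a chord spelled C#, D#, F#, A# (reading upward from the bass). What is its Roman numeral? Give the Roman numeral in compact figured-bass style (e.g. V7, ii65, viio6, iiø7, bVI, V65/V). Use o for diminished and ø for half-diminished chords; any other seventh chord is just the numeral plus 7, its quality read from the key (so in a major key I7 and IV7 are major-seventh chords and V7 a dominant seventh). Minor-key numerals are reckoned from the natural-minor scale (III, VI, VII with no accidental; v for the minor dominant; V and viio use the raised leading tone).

iv42

The pitches D#-F#-A#-C# form a minor seventh chord rooted on D#.
In A# minor, D# is the subdominant; the diatonic minor seventh chord there is iv7.
With C# in the bass the chord is in third inversion, so the figured bass is 42.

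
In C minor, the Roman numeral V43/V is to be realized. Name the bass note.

A

The applied chord V43/V is rooted on D: D-F#-A-C.
The figure 43 means second inversion — the fifth is in the bass.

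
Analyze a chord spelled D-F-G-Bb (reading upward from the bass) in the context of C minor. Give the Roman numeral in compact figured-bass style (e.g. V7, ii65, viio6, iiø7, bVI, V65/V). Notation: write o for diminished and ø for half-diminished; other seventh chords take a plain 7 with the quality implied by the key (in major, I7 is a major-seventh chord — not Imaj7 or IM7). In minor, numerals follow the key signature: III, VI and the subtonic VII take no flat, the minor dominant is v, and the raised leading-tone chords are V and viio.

Stacked in thirds the chord is G-Bb-D-F: a minor seventh chord on G.
G is scale degree 5 in C minor, and a minor seventh chord on that degree is written v7.
With D in the bass the chord is in second inversion, so the figured bass is 43.

v43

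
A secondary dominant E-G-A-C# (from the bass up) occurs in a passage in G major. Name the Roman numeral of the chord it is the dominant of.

V

The chord is a dominant seventh chord on A.
A dominant resolves down a perfect fifth: A → D. In G major, D is scale degree 5, i.e. V.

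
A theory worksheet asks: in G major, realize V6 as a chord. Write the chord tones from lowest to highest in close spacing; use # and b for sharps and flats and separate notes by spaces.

The numeral's case and figure indicate a major triad. In G major its root, scale degree 5, is D.
Stacking thirds from D gives D-F#-A.
With the 6 figure the chord is in first inversion; from the bass F# upward in close position it reads F#-A-D.

F# A D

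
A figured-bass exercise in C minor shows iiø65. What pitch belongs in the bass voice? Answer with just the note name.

iiø in C minor has root D; the chord is D-F-Ab-C.
The figure 65 means first inversion — the third is in the bass.

F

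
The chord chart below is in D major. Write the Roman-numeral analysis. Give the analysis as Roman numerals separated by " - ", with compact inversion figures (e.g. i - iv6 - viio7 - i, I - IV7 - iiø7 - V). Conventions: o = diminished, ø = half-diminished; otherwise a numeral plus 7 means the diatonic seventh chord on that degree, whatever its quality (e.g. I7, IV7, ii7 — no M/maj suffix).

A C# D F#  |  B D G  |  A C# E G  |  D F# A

I43 - IV6 - V7 - I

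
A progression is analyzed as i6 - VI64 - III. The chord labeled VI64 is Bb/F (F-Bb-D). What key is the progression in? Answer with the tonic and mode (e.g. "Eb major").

VI64 is given as F-Bb-D — a major triad with root Bb.
If Bb is scale degree 6 and the mode makes that degree carry a major triad, the tonic is D and the mode is minor.

D minor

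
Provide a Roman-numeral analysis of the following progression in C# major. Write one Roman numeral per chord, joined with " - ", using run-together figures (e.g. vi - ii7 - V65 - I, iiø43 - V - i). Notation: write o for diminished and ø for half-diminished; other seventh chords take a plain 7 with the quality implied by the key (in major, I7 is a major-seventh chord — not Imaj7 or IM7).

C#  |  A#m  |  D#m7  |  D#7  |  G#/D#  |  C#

C# has root C#, degree 1 in C# major, so I.
A#m: root A# is the submediant; minor triad there is vi.
D#m7: minor seventh chord on D# = scale degree 2 → ii7.
D#7 is the secondary dominant of V (dominant seventh chord on D#): V7/V.
G#/D#: major triad on G# = scale degree 5 → V64.
C#: major triad on C# = scale degree 1 → I.

I - vi - ii7 - V7/V - V64 - I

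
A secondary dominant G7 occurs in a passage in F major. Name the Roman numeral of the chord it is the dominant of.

The chord is a dominant seventh chord on G.
A dominant resolves down a perfect fifth: G → C. In F major, C is scale degree 5, i.e. V.

V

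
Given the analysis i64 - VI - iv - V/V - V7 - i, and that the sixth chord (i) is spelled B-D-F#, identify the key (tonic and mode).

The anchor chord is a minor triad on B, labeled i.
If B is scale degree 1 and the mode makes that degree carry a minor triad, the tonic is B and the mode is minor.

B minor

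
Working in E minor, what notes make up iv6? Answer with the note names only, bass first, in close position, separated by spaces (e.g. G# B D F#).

C E A

In E minor, the subdominant is A, and the diatonic chord built there is a minor triad.
That chord is spelled A-C-E.
The figured bass 6 indicates first inversion, placing the third (C) in the bass: C-E-A.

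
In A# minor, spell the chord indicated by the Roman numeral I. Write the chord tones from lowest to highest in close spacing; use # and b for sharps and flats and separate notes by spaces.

A# C## E#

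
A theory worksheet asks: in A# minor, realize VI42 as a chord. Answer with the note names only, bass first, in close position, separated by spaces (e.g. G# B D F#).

In A# minor, scale degree 6 is F#, and the diatonic chord built there is a major seventh chord.
Stacking thirds from F# gives F#-A#-C#-E#.
With the 42 figure the chord is in third inversion; from the bass E# upward in close position it reads E#-F#-A#-C#.

E# F# A# C#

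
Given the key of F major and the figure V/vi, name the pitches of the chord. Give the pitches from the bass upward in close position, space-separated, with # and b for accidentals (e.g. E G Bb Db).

A C# E

V/vi is a secondary dominant — the dominant triad of vi. vi in F major is D, so the applied chord's root is A, a perfect fifth above.
Building a major triad on A gives A-C#-E.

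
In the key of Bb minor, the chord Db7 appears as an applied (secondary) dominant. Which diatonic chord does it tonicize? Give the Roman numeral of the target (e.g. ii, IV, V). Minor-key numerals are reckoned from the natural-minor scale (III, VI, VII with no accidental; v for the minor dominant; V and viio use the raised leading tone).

The chord is a dominant seventh chord on Db.
A dominant resolves down a perfect fifth: Db → Gb. In Bb minor, Gb is scale degree 6, i.e. VI.

VI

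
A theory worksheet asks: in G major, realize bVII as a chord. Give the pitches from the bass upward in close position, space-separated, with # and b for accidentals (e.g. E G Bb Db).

F A C

Scale degree 7 in G major is F#; lowering it a half step gives F. bVII is a major triad on the lowered seventh degree (the subtonic), borrowed from the parallel minor.
So the chord is F-A-C.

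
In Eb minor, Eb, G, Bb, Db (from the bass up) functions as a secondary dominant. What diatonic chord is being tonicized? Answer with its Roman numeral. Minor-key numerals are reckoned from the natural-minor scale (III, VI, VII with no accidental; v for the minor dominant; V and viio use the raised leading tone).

iv

The chord is a dominant seventh chord on Eb.
A dominant resolves down a perfect fifth: Eb → Ab. In Eb minor, Ab is scale degree 4, i.e. iv.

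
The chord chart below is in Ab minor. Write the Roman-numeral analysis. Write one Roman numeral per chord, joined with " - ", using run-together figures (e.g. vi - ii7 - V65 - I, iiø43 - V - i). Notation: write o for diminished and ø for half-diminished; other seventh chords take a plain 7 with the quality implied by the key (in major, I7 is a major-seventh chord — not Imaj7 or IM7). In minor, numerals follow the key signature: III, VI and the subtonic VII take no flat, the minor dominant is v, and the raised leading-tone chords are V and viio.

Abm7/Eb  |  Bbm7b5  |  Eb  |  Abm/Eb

Abm7/Eb: minor seventh chord on Ab = scale degree 1 → i43.
Bbm7b5: root Bb is the supertonic; half-diminished seventh chord there is iiø7.
Eb: root Eb is the dominant; major triad there is V.
Abm/Eb: root Ab is the tonic; minor triad there is i64.

i43 - iiø7 - V - i64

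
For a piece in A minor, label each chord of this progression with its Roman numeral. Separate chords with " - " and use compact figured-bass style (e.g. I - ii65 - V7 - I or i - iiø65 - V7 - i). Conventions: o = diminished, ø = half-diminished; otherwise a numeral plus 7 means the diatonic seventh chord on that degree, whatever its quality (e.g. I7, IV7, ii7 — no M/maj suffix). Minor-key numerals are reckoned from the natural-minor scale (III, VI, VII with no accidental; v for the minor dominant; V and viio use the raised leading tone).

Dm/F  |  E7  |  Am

iv6 - V7 - i

Dm/F: root D is the subdominant; minor triad there is iv6.
E7 has root E, degree 5 in A minor, so V7.
Am: minor triad on A = scale degree 1 → i.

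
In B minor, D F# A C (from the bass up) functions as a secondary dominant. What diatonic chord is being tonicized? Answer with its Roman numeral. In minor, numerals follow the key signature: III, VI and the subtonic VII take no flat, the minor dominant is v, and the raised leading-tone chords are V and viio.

VI

The chord is a dominant seventh chord on D.
A dominant resolves down a perfect fifth: D → G. In B minor, G is scale degree 6, i.e. VI.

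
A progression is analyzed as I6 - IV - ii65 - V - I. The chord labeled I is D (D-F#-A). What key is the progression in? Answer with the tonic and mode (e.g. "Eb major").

D major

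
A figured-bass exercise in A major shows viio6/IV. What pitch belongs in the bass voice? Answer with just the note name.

E

The applied chord viio6/IV is rooted on C#: C#-E-G.
The figure 6 means first inversion — the third is in the bass.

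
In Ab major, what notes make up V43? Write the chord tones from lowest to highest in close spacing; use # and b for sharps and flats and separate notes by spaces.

Bb Db Eb G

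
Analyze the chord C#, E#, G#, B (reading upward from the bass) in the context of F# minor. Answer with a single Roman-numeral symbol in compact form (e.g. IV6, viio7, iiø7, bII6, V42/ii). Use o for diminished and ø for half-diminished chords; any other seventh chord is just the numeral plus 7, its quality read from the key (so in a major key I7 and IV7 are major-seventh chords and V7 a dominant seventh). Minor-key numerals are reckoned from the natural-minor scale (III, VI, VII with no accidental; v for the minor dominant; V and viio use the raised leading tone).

V7

The pitches C#-E#-G#-B form a dominant seventh chord rooted on C#.
C# is scale degree 5 in F# minor, and a dominant seventh chord on that degree is written V7.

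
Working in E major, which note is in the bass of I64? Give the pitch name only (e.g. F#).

B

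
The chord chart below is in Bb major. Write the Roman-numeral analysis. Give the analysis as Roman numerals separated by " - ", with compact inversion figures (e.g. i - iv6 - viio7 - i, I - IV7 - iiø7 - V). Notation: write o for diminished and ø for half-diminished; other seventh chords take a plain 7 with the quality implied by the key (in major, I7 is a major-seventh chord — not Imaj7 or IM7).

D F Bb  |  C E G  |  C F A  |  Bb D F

D-F-Bb has root Bb, degree 1 in Bb major, so I6.
C-E-G: a major triad on C, the applied dominant of V → V/V.
C-F-A has root F, degree 5 in Bb major, so V64.
Bb-D-F has root Bb, degree 1 in Bb major, so I.

I6 - V/V - V64 - I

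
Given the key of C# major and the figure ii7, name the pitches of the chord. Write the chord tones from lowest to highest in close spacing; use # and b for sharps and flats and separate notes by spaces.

D# F# A# C#

The numeral's case and figure indicate a minor seventh chord. In C# major its root, the second degree, is D#.
That chord is spelled D#-F#-A#-C#.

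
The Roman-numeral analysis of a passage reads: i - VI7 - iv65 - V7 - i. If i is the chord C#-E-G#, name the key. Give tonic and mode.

The chord C#m is a minor triad rooted on C#; its label is i.
If C# is scale degree 1 and the mode makes that degree carry a minor triad, the tonic is C# and the mode is minor.

C# minor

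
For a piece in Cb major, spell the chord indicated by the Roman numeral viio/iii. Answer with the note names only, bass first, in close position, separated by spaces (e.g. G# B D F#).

D F Ab

viio/iii is a secondary leading-tone chord. The target iii is Eb in Cb major; the applied chord is rooted a semitone below, on D.
Building a diminished triad on D gives D-F-Ab.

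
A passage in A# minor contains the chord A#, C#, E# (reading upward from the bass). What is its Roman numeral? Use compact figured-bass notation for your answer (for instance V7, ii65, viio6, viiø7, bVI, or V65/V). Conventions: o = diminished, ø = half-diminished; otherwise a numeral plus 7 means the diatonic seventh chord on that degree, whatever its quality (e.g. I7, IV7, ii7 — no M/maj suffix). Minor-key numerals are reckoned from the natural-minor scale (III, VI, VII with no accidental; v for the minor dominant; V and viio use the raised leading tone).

Stacked in thirds the chord is A#-C#-E#: a minor triad on A#.
In A# minor, A# is the tonic; the diatonic minor triad there is i.

i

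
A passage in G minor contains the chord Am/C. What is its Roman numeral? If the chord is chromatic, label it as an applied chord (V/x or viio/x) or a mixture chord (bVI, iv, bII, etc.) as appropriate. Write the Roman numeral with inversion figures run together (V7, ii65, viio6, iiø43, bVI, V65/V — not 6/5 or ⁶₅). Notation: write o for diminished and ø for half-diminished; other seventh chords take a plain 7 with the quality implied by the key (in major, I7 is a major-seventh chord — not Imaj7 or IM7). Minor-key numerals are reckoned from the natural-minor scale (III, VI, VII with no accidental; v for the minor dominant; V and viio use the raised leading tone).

ii6

The pitches A-C-E form a minor triad rooted on A.
A is the second degree of G minor. This is the minor supertonic, borrowed from the parallel major (the Dorian ii).
With C in the bass the chord is in first inversion, so the figured bass is 6.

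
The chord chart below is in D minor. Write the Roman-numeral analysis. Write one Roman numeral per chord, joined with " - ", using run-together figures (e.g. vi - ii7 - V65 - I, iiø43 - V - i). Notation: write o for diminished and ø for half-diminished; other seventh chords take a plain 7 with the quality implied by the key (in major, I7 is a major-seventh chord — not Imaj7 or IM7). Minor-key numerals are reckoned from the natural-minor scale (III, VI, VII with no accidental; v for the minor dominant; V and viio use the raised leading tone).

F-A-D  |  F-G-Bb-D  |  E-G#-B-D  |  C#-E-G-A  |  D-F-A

i6 - iv42 - V7/V - V65 - i

F-A-D has root D, degree 1 in D minor, so i6.
F-G-Bb-D has root G, degree 4 in D minor, so iv42.
E-G#-B-D: a dominant seventh chord on E, the applied dominant of V → V7/V.
C#-E-G-A: dominant seventh chord on A = scale degree 5 → V65.
D-F-A: minor triad on D = scale degree 1 → i.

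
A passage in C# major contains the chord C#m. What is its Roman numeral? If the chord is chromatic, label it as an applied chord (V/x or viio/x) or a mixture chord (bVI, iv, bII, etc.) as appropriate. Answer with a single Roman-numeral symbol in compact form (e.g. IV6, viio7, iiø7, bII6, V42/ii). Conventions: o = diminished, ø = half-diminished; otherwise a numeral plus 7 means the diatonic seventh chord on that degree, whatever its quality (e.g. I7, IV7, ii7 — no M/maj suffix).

Stacked in thirds the chord is C#-E-G#: a minor triad on C#.
C# is the first degree of C# major. This is the minor tonic, borrowed from the parallel minor.

i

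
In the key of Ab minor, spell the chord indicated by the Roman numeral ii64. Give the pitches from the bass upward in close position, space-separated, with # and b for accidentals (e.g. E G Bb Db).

Scale degree 2 in Ab minor is Bb; here the chord built on it is altered to a minor triad. ii64 is the minor supertonic, borrowed from the parallel major (the Dorian ii).
So the chord is Bb-Db-F.
The figured bass 64 indicates second inversion, placing the fifth (F) in the bass: F-Bb-Db.

F Bb Db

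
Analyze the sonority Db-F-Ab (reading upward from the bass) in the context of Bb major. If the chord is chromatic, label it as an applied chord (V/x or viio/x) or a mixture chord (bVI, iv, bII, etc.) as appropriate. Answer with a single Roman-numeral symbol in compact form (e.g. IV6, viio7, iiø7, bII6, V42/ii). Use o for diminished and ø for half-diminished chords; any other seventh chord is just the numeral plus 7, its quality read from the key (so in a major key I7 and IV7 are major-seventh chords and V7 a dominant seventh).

bIII

The pitches Db-F-Ab form a major triad rooted on Db.
Db is the lowered third degree of Bb major (diatonic 3 would be D). This is a major triad on the lowered third degree, borrowed from the parallel minor.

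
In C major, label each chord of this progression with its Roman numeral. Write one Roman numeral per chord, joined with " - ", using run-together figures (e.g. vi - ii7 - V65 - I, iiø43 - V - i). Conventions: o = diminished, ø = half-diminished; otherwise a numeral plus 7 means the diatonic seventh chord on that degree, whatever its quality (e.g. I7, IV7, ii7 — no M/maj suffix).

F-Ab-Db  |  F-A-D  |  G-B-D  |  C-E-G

bII6 - ii6 - V - I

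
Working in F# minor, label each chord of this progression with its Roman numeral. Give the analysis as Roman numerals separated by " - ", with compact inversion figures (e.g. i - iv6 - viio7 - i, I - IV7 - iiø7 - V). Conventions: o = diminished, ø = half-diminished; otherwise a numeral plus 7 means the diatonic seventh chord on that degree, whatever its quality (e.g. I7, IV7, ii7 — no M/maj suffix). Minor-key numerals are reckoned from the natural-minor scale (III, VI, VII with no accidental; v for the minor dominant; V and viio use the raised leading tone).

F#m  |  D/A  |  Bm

F#m has root F#, degree 1 in F# minor, so i.
D/A has root D, degree 6 in F# minor, so VI64.
Bm: root B is the subdominant; minor triad there is iv.

i - VI64 - iv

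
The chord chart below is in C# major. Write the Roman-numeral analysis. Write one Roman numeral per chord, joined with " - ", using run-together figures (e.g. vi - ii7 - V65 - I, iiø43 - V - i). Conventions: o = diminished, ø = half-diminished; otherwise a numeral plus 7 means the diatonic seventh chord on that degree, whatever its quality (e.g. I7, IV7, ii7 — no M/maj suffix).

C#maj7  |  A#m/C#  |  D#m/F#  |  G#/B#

C#maj7: major seventh chord on C# = scale degree 1 → I7.
A#m/C#: minor triad on A# = scale degree 6 → vi6.
D#m/F# has root D#, degree 2 in C# major, so ii6.
G#/B#: major triad on G# = scale degree 5 → V6.

I7 - vi6 - ii6 - V6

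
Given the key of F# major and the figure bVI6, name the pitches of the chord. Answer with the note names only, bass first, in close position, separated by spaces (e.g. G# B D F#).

F# A D

bVI6 is a major triad on the lowered sixth degree, borrowed from the parallel minor. In F# major that root is D.
So the chord is D-F#-A.
With the 6 figure the chord is in first inversion; from the bass F# upward in close position it reads F#-A-D.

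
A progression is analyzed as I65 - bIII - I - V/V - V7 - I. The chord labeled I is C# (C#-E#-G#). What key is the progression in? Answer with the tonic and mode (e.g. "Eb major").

I is given as C#-E#-G# — a major triad with root C#.
If C# is scale degree 1 and the mode makes that degree carry a major triad, the tonic is C# and the mode is major.

C# major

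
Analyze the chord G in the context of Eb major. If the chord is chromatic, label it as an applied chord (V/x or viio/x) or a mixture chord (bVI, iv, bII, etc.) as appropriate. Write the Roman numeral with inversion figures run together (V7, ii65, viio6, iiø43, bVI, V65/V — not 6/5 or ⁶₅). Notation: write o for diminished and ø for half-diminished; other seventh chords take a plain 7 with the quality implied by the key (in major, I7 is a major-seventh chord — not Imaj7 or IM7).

V/vi

The pitches G-B-D form a major triad rooted on G.
G is not a diatonic chord root with this quality in Eb major, but it lies a perfect fifth above C (vi), so the chord functions as an applied dominant of vi.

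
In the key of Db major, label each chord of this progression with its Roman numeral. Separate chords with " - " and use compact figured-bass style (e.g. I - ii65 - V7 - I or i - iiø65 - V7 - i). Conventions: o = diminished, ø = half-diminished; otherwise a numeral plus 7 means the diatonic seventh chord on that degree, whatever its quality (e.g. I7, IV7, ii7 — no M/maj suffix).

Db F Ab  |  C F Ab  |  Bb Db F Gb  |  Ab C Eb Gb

I - iii64 - IV65 - V7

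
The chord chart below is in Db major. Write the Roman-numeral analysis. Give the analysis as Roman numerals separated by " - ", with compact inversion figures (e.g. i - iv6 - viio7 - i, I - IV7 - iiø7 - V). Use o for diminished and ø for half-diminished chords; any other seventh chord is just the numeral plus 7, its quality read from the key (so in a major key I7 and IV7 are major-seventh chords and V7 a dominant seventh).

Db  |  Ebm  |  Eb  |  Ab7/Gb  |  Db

I - ii - V/V - V42 - I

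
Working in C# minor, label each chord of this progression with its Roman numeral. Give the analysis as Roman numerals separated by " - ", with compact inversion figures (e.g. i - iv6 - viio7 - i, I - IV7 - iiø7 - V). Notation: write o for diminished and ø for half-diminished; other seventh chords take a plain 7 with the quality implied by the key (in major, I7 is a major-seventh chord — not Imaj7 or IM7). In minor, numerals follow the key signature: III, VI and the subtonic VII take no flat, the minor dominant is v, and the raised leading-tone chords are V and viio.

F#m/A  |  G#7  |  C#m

F#m/A: minor triad on F# = scale degree 4 → iv6.
G#7 has root G#, degree 5 in C# minor, so V7.
C#m: root C# is the tonic; minor triad there is i.

iv6 - V7 - i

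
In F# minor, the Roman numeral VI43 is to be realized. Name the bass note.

VI in F# minor has root D; the chord is D-F#-A-C#.
The figure 43 means second inversion — the fifth is in the bass.

A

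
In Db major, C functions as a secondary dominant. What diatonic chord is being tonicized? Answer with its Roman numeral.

iii

The chord is a major triad on C.
A dominant resolves down a perfect fifth: C → F. In Db major, F is scale degree 3, i.e. iii.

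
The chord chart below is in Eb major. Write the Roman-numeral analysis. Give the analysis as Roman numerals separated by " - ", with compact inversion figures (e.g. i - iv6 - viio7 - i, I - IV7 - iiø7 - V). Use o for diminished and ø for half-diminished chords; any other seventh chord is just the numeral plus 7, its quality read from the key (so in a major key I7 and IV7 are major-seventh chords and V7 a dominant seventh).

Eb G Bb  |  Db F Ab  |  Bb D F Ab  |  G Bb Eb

I - bVII - V7 - I6

Eb-G-Bb: major triad on Eb = scale degree 1 → I.
Db-F-Ab: major triad on Db — chromatic; bVII (borrowed from the parallel minor).
Bb-D-F-Ab: root Bb is the dominant; dominant seventh chord there is V7.
G-Bb-Eb: root Eb is the tonic; major triad there is I6.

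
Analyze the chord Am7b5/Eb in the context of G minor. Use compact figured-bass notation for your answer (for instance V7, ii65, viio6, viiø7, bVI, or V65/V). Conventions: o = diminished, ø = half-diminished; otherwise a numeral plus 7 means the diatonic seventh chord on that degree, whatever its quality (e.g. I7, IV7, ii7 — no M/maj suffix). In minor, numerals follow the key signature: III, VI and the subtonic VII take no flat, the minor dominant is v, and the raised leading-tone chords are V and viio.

iiø43

The pitches A-C-Eb-G form a half-diminished seventh chord rooted on A.
In G minor, A is the supertonic; the diatonic half-diminished seventh chord there is iiø7.
With Eb in the bass the chord is in second inversion, so the figured bass is 43.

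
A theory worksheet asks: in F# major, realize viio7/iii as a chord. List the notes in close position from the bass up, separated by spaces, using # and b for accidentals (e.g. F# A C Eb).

G## B# D# F#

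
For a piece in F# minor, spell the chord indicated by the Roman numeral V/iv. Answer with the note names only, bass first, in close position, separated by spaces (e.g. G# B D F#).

V/iv is a secondary dominant — the dominant triad of iv. iv in F# minor is B, so the applied chord's root is F#, a perfect fifth above.
Building a major triad on F# gives F#-A#-C#.

F# A# C#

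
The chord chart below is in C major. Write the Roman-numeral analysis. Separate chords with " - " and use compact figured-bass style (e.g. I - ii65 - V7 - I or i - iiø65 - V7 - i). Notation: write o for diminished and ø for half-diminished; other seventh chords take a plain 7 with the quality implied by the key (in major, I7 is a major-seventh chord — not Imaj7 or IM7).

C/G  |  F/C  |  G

C/G: major triad on C = scale degree 1 → I64.
F/C: root F is the subdominant; major triad there is IV64.
G: root G is the dominant; major triad there is V.

I64 - IV64 - V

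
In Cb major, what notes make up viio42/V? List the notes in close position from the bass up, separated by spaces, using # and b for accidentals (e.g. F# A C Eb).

viio42/V is a secondary leading-tone chord. The target V is Gb in Cb major; the applied chord is rooted a semitone below, on F.
Building a fully diminished seventh chord on F gives F-Ab-Cb-Ebb.
The figured bass 42 indicates third inversion, placing the seventh (Ebb) in the bass: Ebb-F-Ab-Cb.

Ebb F Ab Cb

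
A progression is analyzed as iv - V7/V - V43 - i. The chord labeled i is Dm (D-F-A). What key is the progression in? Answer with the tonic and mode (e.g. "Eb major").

D minor

i is given as D-F-A — a minor triad with root D.
If D is scale degree 1 and the mode makes that degree carry a minor triad, the tonic is D and the mode is minor.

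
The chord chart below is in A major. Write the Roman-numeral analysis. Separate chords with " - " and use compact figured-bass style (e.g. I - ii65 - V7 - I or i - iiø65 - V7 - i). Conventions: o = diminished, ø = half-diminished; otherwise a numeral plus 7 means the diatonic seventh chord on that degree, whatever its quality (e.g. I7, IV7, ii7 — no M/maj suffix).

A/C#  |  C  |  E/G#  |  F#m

I6 - bIII - V6 - vi

A/C# has root A, degree 1 in A major, so I6.
C: C with this quality isn't in the key; it's bIII, borrowed from the parallel minor.
E/G#: root E is the dominant; major triad there is V6.
F#m has root F#, degree 6 in A major, so vi.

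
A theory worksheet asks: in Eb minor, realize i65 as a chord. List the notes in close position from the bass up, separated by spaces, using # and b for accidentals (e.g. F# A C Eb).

The numeral's case and figure indicate a minor seventh chord. In Eb minor its root, the tonic, is Eb.
Stacking thirds from Eb gives Eb-Gb-Bb-Db.
With the 65 figure the chord is in first inversion; from the bass Gb upward in close position it reads Gb-Bb-Db-Eb.

Gb Bb Db Eb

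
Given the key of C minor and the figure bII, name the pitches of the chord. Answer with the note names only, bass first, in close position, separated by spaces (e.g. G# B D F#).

Db F Ab

bII is the Neapolitan chord — a major triad on the lowered second degree. In C minor that root is Db.
So the chord is Db-F-Ab, a major triad.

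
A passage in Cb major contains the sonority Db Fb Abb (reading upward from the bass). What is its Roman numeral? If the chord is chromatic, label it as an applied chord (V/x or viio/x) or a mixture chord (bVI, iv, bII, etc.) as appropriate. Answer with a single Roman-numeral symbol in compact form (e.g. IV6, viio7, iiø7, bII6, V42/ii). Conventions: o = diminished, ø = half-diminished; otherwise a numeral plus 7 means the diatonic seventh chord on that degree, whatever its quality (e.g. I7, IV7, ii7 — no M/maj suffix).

iio

The pitches Db-Fb-Abb form a diminished triad rooted on Db.
Db is the second degree of Cb major. This is the diminished supertonic triad, borrowed from the parallel minor.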